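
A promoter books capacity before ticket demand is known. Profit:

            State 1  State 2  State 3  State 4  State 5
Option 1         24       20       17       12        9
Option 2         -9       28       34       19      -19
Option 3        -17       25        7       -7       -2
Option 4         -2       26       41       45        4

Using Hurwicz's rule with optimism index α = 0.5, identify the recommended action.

Option 4

Option 1: 0.5·24 + 0.5·9 = 16.5
Option 2: 0.5·34 + 0.5·(-19) = 7.5
Option 3: 0.5·25 + 0.5·(-17) = 4
Option 4: 0.5·45 + 0.5·(-2) = 21.5
Highest Hurwicz score = 21.5 → Option 4.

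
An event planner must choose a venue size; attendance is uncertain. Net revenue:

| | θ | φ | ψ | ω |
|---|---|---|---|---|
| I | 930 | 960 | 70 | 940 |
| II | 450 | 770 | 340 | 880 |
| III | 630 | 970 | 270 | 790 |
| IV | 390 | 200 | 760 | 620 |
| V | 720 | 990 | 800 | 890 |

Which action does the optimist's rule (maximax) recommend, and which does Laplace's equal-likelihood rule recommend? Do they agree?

Row maxima: I=960, II=880, III=970, IV=760, V=990
Best best-case = 990 → V.
Row averages: I=725, II=610, III=665, IV=492.5, V=850
Highest average = 850 → V.

maximax → V; laplace → V (agree)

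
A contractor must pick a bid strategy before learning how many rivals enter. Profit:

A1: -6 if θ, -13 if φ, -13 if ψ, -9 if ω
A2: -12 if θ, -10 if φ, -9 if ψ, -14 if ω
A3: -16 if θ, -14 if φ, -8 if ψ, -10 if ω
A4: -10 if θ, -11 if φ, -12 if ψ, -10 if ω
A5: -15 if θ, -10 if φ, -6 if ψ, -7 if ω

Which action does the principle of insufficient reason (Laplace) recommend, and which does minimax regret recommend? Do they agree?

Row averages: A1=-10.25, A2=-11.25, A3=-12, A4=-10.75, A5=-9.5
Highest average = -9.5 → A5.
Column bests: θ=-6, φ=-10, ψ=-6, ω=-7.
A1 regrets: 0, 3, 7, 2 → max 7
A2 regrets: 6, 0, 3, 7 → max 7
A3 regrets: 10, 4, 2, 3 → max 10
A4 regrets: 4, 1, 6, 3 → max 6
A5 regrets: 9, 0, 0, 0 → max 9
Smallest max regret = 6 → A4.

laplace → A5; minimax regret → A4 (disagree)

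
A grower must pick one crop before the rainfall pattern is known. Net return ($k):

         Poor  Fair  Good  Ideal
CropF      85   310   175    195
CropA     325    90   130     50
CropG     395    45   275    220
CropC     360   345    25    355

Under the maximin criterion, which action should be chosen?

CropF

Row minima: CropF=85, CropA=50, CropG=45, CropC=25
Best worst-case = 85 → CropF.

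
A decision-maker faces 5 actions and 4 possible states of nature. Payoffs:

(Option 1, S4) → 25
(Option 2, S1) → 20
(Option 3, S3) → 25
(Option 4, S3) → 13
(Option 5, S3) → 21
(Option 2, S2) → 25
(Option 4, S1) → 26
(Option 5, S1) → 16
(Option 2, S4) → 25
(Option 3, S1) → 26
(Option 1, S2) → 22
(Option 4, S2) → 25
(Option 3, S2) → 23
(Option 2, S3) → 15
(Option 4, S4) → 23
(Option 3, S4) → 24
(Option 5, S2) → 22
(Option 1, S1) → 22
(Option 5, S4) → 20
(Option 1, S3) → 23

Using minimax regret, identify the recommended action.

Column bests: S1=26, S2=25, S3=25, S4=25.
Option 1 regrets: 4, 3, 2, 0 → max 4
Option 2 regrets: 6, 0, 10, 0 → max 10
Option 3 regrets: 0, 2, 0, 1 → max 2
Option 4 regrets: 0, 0, 12, 2 → max 12
Option 5 regrets: 10, 3, 4, 5 → max 10
Smallest max regret = 2 → Option 3.

Option 3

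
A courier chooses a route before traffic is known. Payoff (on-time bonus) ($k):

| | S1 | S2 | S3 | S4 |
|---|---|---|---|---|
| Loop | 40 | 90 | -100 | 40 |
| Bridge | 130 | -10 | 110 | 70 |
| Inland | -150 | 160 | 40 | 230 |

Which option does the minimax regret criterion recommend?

Column bests: S1=130, S2=160, S3=110, S4=230.
Loop regrets: 90, 70, 210, 190 → max 210
Bridge regrets: 0, 170, 0, 160 → max 170
Inland regrets: 280, 0, 70, 0 → max 280
Smallest max regret = 170 → Bridge.

Bridge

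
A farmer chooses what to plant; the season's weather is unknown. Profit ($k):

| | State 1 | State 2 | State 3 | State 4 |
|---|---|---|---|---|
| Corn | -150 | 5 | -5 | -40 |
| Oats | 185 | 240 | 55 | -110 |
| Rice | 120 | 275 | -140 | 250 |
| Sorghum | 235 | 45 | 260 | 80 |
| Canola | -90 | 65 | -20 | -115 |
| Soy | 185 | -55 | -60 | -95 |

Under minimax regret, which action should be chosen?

Sorghum

Column bests: State 1=235, State 2=275, State 3=260, State 4=250.
Corn regrets: 385, 270, 265, 290 → max 385
Oats regrets: 50, 35, 205, 360 → max 360
Rice regrets: 115, 0, 400, 0 → max 400
Sorghum regrets: 0, 230, 0, 170 → max 230
Canola regrets: 325, 210, 280, 365 → max 365
Soy regrets: 50, 330, 320, 345 → max 345
Smallest max regret = 230 → Sorghum.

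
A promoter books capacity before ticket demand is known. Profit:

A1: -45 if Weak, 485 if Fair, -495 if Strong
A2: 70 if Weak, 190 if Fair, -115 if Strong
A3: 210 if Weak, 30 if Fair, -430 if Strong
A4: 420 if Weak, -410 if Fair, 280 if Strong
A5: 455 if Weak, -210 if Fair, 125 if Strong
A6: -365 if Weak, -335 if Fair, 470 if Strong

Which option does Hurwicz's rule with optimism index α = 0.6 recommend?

A5

A1: 0.6·485 + 0.4·(-495) = 93
A2: 0.6·190 + 0.4·(-115) = 68
A3: 0.6·210 + 0.4·(-430) = -46
A4: 0.6·420 + 0.4·(-410) = 88
A5: 0.6·455 + 0.4·(-210) = 189
A6: 0.6·470 + 0.4·(-365) = 136
Highest Hurwicz score = 189 → A5.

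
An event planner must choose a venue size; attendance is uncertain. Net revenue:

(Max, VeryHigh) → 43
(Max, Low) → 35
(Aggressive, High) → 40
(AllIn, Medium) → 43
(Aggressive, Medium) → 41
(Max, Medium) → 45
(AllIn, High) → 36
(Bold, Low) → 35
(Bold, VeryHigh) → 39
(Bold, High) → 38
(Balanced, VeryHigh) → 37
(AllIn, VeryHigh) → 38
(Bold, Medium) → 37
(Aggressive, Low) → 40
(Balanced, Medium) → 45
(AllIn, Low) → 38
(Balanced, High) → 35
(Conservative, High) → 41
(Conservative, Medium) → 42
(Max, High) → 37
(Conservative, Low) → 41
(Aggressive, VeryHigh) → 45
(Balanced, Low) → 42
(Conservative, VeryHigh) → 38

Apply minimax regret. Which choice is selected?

Column bests: Low=42, Medium=45, High=41, VeryHigh=45.
Conservative regrets: 1, 3, 0, 7 → max 7
Balanced regrets: 0, 0, 6, 8 → max 8
Aggressive regrets: 2, 4, 1, 0 → max 4
Bold regrets: 7, 8, 3, 6 → max 8
AllIn regrets: 4, 2, 5, 7 → max 7
Max regrets: 7, 0, 4, 2 → max 7
Smallest max regret = 4 → Aggressive.

Aggressive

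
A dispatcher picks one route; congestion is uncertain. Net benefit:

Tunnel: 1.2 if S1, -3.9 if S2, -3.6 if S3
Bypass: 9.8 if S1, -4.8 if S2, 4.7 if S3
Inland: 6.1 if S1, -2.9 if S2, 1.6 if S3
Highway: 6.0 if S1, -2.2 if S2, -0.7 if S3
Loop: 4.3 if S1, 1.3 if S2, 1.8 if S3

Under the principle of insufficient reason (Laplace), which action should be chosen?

Bypass

Row averages: Tunnel=-2.1, Bypass=97/30, Inland=1.6, Highway=31/30, Loop=37/15
Highest average = 97/30 → Bypass.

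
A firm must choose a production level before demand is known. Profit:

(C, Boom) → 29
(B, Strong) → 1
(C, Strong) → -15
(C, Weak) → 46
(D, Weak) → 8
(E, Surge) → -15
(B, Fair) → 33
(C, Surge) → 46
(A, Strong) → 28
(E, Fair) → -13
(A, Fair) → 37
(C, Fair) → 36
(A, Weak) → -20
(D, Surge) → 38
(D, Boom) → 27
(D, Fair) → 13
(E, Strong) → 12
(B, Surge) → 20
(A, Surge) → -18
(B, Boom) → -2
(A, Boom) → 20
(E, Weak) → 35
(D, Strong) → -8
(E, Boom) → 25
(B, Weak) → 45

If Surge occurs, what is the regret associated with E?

Best payoff under Surge is 46.
Regret = 46 − (-15) = 61.

61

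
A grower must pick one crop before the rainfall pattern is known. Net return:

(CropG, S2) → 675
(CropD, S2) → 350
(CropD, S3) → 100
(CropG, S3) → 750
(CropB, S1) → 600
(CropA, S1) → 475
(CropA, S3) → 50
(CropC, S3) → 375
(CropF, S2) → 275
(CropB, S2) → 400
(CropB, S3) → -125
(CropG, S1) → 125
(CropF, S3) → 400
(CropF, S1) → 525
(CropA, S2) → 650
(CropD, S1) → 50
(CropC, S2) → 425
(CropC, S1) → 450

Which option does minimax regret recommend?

Column bests: S1=600, S2=675, S3=750.
CropD regrets: 550, 325, 650 → max 650
CropB regrets: 0, 275, 875 → max 875
CropC regrets: 150, 250, 375 → max 375
CropF regrets: 75, 400, 350 → max 400
CropG regrets: 475, 0, 0 → max 475
CropA regrets: 125, 25, 700 → max 700
Smallest max regret = 375 → CropC.

CropC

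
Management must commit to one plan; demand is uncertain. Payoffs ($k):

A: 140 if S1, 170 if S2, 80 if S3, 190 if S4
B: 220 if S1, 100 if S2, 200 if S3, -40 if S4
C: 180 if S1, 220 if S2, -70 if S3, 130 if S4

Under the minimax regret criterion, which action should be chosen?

Column bests: S1=220, S2=220, S3=200, S4=190.
A regrets: 80, 50, 120, 0 → max 120
B regrets: 0, 120, 0, 230 → max 230
C regrets: 40, 0, 270, 60 → max 270
Smallest max regret = 120 → A.

A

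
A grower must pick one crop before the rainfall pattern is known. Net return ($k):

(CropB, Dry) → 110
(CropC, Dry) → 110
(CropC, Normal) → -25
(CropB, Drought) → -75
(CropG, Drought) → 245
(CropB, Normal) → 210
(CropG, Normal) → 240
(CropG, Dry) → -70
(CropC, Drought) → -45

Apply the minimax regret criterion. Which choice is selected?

CropG

Column bests: Drought=245, Dry=110, Normal=240.
CropB regrets: 320, 0, 30 → max 320
CropC regrets: 290, 0, 265 → max 290
CropG regrets: 0, 180, 0 → max 180
Smallest max regret = 180 → CropG.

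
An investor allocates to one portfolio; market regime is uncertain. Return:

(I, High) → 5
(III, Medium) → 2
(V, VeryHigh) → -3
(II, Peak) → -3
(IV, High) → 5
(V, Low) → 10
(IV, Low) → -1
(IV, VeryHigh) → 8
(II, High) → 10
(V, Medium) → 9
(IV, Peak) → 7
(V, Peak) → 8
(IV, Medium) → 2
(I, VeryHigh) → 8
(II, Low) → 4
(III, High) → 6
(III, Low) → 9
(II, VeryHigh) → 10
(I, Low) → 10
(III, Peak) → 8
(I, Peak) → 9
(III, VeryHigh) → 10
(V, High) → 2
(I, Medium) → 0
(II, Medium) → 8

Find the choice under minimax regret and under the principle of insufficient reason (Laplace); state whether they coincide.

minimax regret → III; laplace → III (agree)

Column bests: Low=10, Medium=9, High=10, VeryHigh=10, Peak=9.
I regrets: 0, 9, 5, 2, 0 → max 9
II regrets: 6, 1, 0, 0, 12 → max 12
III regrets: 1, 7, 4, 0, 1 → max 7
IV regrets: 11, 7, 5, 2, 2 → max 11
V regrets: 0, 0, 8, 13, 1 → max 13
Smallest max regret = 7 → III.
Row averages: I=6.4, II=5.8, III=7, IV=4.2, V=5.2
Highest average = 7 → III.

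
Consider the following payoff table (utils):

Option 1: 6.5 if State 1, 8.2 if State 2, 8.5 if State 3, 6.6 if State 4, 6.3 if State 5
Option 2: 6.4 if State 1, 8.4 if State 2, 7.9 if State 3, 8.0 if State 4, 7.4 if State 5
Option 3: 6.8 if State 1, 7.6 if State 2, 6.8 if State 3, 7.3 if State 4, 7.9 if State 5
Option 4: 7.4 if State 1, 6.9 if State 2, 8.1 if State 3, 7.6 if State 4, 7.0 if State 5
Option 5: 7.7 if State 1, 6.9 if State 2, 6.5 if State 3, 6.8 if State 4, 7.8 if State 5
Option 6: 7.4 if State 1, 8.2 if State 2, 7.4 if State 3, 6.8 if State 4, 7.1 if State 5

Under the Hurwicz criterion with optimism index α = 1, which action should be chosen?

Option 1

Option 1: 1·8.5 + 0·6.3 = 8.5
Option 2: 1·8.4 + 0·6.4 = 8.4
Option 3: 1·7.9 + 0·6.8 = 7.9
Option 4: 1·8.1 + 0·6.9 = 8.1
Option 5: 1·7.8 + 0·6.5 = 7.8
Option 6: 1·8.2 + 0·6.8 = 8.2
Highest Hurwicz score = 8.5 → Option 1.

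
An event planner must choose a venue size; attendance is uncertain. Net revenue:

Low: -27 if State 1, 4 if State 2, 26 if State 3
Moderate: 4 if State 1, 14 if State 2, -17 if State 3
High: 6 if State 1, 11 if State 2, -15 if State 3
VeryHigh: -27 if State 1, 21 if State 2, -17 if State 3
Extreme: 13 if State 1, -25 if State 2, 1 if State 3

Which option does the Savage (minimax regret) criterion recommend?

Low

Column bests: State 1=13, State 2=21, State 3=26.
Low regrets: 40, 17, 0 → max 40
Moderate regrets: 9, 7, 43 → max 43
High regrets: 7, 10, 41 → max 41
VeryHigh regrets: 40, 0, 43 → max 43
Extreme regrets: 0, 46, 25 → max 46
Smallest max regret = 40 → Low.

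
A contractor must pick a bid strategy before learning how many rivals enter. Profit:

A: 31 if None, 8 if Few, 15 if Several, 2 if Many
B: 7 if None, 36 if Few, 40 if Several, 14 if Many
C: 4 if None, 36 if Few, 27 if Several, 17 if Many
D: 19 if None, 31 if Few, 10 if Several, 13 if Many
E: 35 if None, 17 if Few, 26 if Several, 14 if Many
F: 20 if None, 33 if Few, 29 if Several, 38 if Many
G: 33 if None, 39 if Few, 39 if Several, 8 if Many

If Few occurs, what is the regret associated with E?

Best payoff under Few is 39.
Regret = 39 − 17 = 22.

22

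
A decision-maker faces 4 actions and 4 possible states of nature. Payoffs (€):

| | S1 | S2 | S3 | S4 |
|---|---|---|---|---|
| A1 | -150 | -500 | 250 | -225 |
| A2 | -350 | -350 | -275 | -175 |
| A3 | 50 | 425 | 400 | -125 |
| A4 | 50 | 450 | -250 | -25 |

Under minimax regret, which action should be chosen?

A3

Column bests: S1=50, S2=450, S3=400, S4=-25.
A1 regrets: 200, 950, 150, 200 → max 950
A2 regrets: 400, 800, 675, 150 → max 800
A3 regrets: 0, 25, 0, 100 → max 100
A4 regrets: 0, 0, 650, 0 → max 650
Smallest max regret = 100 → A3.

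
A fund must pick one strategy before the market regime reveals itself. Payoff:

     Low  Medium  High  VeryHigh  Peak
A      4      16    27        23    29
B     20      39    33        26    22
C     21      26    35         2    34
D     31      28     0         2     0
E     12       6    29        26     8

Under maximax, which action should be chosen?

B

Row maxima: A=29, B=39, C=35, D=31, E=29
Best best-case = 39 → B.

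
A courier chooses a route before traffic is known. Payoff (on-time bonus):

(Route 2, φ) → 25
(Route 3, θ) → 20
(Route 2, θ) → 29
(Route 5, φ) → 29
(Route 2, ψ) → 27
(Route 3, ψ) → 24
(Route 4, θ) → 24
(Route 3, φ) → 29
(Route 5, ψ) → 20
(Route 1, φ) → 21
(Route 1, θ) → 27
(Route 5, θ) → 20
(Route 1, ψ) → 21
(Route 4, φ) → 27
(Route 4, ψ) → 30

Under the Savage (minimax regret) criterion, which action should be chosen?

Route 2

Column bests: θ=29, φ=29, ψ=30.
Route 1 regrets: 2, 8, 9 → max 9
Route 2 regrets: 0, 4, 3 → max 4
Route 3 regrets: 9, 0, 6 → max 9
Route 4 regrets: 5, 2, 0 → max 5
Route 5 regrets: 9, 0, 10 → max 10
Smallest max regret = 4 → Route 2.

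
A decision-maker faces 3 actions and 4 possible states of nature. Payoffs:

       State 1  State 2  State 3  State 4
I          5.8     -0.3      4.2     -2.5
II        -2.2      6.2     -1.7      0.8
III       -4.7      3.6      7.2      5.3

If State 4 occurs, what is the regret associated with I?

7.8

Best payoff under State 4 is 5.3.
Regret = 5.3 − (-2.5) = 7.8.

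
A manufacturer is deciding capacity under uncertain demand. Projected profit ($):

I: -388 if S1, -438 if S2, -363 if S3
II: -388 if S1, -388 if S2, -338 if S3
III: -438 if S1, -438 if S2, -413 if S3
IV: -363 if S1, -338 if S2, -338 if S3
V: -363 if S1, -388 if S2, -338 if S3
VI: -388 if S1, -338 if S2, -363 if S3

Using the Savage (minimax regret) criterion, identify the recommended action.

Column bests: S1=-363, S2=-338, S3=-338.
I regrets: 25, 100, 25 → max 100
II regrets: 25, 50, 0 → max 50
III regrets: 75, 100, 75 → max 100
IV regrets: 0, 0, 0 → max 0
V regrets: 0, 50, 0 → max 50
VI regrets: 25, 0, 25 → max 25
Smallest max regret = 0 → IV.

IV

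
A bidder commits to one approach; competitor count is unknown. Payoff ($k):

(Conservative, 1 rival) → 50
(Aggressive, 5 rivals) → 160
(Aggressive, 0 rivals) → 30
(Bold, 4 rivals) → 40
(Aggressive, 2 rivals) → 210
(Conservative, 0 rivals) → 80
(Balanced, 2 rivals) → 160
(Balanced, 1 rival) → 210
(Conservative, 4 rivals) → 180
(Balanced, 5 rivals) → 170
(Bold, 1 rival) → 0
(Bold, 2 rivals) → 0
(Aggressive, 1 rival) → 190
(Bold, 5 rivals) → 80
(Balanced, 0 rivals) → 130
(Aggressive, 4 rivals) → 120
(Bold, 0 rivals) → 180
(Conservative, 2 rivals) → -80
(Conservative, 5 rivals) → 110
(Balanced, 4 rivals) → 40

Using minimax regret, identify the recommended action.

Balanced

Column bests: 0 rivals=180, 1 rival=210, 2 rivals=210, 4 rivals=180, 5 rivals=170.
Conservative regrets: 100, 160, 290, 0, 60 → max 290
Balanced regrets: 50, 0, 50, 140, 0 → max 140
Aggressive regrets: 150, 20, 0, 60, 10 → max 150
Bold regrets: 0, 210, 210, 140, 90 → max 210
Smallest max regret = 140 → Balanced.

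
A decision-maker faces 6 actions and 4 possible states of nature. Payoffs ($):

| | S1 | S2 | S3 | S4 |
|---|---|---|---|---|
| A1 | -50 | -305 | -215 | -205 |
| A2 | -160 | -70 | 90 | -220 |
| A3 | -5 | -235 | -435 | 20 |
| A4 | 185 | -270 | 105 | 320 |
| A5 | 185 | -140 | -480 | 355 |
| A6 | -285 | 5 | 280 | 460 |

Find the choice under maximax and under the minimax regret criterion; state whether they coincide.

maximax → A6; minimax regret → A4 (disagree)

Row maxima: A1=-50, A2=90, A3=20, A4=320, A5=355, A6=460
Best best-case = 460 → A6.
Column bests: S1=185, S2=5, S3=280, S4=460.
A1 regrets: 235, 310, 495, 665 → max 665
A2 regrets: 345, 75, 190, 680 → max 680
A3 regrets: 190, 240, 715, 440 → max 715
A4 regrets: 0, 275, 175, 140 → max 275
A5 regrets: 0, 145, 760, 105 → max 760
A6 regrets: 470, 0, 0, 0 → max 470
Smallest max regret = 275 → A4.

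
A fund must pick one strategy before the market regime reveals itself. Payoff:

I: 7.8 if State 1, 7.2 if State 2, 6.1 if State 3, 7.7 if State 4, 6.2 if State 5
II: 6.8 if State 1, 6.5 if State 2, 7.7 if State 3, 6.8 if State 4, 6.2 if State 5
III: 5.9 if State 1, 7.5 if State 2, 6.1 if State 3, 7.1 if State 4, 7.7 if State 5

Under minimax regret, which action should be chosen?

II

Column bests: State 1=7.8, State 2=7.5, State 3=7.7, State 4=7.7, State 5=7.7.
I regrets: 0.0, 0.3, 1.6, 0.0, 1.5 → max 1.6
II regrets: 1.0, 1.0, 0.0, 0.9, 1.5 → max 1.5
III regrets: 1.9, 0.0, 1.6, 0.6, 0.0 → max 1.9
Smallest max regret = 1.5 → II.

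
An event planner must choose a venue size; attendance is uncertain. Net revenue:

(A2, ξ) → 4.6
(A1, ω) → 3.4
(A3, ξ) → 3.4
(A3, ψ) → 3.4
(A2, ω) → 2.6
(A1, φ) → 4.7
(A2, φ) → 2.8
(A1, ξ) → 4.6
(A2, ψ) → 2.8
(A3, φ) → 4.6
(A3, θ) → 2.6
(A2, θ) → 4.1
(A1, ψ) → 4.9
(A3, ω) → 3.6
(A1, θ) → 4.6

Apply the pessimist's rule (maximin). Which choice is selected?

Row minima: A1=3.4, A2=2.6, A3=2.6
Best worst-case = 3.4 → A1.

A1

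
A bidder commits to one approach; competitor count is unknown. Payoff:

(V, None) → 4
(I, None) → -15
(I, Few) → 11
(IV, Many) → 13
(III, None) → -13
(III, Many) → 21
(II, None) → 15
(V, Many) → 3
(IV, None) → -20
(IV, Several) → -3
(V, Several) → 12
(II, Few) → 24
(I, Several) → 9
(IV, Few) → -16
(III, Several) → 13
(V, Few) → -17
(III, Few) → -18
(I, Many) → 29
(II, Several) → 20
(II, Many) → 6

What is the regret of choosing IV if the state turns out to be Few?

40

Best payoff under Few is 24.
Regret = 24 − (-16) = 40.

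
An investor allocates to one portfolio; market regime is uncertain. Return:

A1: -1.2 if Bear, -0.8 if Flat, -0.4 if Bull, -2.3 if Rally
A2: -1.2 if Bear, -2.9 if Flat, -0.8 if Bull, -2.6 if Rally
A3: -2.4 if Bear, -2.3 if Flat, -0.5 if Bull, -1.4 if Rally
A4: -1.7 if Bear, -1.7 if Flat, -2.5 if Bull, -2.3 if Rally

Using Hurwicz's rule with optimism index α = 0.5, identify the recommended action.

A1

A1: 0.5·(-0.4) + 0.5·(-2.3) = -1.35
A2: 0.5·(-0.8) + 0.5·(-2.9) = -1.85
A3: 0.5·(-0.5) + 0.5·(-2.4) = -1.45
A4: 0.5·(-1.7) + 0.5·(-2.5) = -2.1
Highest Hurwicz score = -1.35 → A1.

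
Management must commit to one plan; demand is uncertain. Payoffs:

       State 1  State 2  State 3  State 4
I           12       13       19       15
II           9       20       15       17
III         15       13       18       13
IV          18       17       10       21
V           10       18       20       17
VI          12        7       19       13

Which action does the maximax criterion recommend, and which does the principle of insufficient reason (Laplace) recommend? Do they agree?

maximax → IV; laplace → IV (agree)

Row maxima: I=19, II=20, III=18, IV=21, V=20, VI=19
Best best-case = 21 → IV.
Row averages: I=14.75, II=15.25, III=14.75, IV=16.5, V=16.25, VI=12.75
Highest average = 16.5 → IV.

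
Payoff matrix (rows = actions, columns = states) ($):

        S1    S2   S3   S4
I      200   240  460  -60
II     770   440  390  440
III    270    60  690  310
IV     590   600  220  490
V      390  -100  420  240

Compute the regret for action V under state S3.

Best payoff under S3 is 690.
Regret = 690 − 420 = 270.

270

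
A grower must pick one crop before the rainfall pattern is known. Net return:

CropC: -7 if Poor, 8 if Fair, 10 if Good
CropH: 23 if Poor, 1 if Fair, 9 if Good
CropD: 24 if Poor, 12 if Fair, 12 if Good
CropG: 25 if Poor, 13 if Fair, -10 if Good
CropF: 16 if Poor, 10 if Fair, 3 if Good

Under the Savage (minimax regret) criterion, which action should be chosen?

CropD

Column bests: Poor=25, Fair=13, Good=12.
CropC regrets: 32, 5, 2 → max 32
CropH regrets: 2, 12, 3 → max 12
CropD regrets: 1, 1, 0 → max 1
CropG regrets: 0, 0, 22 → max 22
CropF regrets: 9, 3, 9 → max 9
Smallest max regret = 1 → CropD.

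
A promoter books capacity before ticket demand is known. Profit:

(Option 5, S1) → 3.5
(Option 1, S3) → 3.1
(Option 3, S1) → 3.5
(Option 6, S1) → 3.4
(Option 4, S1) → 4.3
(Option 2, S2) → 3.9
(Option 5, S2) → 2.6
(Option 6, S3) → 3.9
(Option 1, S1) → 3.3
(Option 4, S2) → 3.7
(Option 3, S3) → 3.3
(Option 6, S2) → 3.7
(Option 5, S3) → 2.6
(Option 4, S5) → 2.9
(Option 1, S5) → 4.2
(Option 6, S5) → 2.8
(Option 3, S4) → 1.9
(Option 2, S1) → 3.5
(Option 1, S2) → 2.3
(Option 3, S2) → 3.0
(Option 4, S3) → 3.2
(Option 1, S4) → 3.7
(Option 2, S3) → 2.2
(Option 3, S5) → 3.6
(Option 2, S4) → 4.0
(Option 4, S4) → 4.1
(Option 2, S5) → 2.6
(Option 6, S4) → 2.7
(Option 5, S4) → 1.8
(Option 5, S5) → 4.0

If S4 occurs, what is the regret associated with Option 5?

Best payoff under S4 is 4.1.
Regret = 4.1 − 1.8 = 2.3.

2.3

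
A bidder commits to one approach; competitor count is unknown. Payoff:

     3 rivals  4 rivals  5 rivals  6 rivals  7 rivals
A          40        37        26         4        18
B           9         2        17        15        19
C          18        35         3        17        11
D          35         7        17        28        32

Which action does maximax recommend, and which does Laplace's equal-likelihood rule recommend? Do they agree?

maximax → A; laplace → A (agree)

Row maxima: A=40, B=19, C=35, D=35
Best best-case = 40 → A.
Row averages: A=25, B=12.4, C=16.8, D=23.8
Highest average = 25 → A.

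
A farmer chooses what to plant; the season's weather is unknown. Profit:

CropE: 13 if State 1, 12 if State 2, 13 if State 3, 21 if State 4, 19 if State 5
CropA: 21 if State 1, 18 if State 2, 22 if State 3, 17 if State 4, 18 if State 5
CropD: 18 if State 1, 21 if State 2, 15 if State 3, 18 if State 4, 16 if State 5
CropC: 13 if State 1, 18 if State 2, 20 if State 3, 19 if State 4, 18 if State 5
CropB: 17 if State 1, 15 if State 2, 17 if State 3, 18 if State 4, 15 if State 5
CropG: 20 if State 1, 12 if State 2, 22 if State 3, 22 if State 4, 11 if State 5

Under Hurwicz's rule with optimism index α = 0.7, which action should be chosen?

CropE: 0.7·21 + 0.3·12 = 18.3
CropA: 0.7·22 + 0.3·17 = 20.5
CropD: 0.7·21 + 0.3·15 = 19.2
CropC: 0.7·20 + 0.3·13 = 17.9
CropB: 0.7·18 + 0.3·15 = 17.1
CropG: 0.7·22 + 0.3·11 = 18.7
Highest Hurwicz score = 20.5 → CropA.

CropA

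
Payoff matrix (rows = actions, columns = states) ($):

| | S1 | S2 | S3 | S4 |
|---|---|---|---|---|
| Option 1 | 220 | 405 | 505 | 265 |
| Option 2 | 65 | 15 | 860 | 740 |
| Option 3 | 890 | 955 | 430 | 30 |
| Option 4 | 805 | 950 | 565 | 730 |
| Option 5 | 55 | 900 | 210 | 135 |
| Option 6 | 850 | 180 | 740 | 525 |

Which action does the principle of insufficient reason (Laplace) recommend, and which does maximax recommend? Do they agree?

Row averages: Option 1=348.75, Option 2=420, Option 3=576.25, Option 4=762.5, Option 5=325, Option 6=573.75
Highest average = 762.5 → Option 4.
Row maxima: Option 1=505, Option 2=860, Option 3=955, Option 4=950, Option 5=900, Option 6=850
Best best-case = 955 → Option 3.

laplace → Option 4; maximax → Option 3 (disagree)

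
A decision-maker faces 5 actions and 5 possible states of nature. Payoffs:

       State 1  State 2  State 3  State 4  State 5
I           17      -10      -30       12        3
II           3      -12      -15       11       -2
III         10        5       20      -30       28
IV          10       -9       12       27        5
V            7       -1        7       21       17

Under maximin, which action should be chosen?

V

Row minima: I=-30, II=-15, III=-30, IV=-9, V=-1
Best worst-case = -1 → V.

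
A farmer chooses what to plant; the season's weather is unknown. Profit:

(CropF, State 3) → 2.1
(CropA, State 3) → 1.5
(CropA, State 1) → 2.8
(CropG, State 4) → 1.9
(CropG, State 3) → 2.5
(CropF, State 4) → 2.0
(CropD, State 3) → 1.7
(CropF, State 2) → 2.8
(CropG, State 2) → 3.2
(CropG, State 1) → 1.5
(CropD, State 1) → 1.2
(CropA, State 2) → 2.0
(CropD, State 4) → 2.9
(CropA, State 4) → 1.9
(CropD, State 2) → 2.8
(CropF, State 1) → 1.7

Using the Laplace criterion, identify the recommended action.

Row averages: CropF=2.15, CropD=2.15, CropG=2.275, CropA=2.05
Highest average = 2.275 → CropG.

CropG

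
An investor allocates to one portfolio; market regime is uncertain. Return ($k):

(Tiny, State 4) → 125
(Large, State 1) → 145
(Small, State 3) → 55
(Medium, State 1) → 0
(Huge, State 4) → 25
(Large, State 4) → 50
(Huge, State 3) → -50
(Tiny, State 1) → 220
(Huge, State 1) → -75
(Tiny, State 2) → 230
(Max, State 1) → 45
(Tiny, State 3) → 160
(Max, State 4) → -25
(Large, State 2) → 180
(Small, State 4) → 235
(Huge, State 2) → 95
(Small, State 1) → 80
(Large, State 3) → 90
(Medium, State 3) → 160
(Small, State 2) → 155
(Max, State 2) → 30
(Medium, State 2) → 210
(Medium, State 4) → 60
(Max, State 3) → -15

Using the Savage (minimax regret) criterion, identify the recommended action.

Tiny

Column bests: State 1=220, State 2=230, State 3=160, State 4=235.
Tiny regrets: 0, 0, 0, 110 → max 110
Small regrets: 140, 75, 105, 0 → max 140
Medium regrets: 220, 20, 0, 175 → max 220
Large regrets: 75, 50, 70, 185 → max 185
Huge regrets: 295, 135, 210, 210 → max 295
Max regrets: 175, 200, 175, 260 → max 260
Smallest max regret = 110 → Tiny.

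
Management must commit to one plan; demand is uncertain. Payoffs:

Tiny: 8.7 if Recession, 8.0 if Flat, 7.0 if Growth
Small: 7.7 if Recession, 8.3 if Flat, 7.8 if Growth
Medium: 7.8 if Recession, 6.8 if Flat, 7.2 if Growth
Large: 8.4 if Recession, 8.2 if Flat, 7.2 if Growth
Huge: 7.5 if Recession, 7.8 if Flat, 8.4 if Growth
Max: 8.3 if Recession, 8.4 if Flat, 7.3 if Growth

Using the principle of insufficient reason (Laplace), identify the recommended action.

Max

Row averages: Tiny=7.9, Small=119/15, Medium=109/15, Large=119/15, Huge=7.9, Max=8
Highest average = 8 → Max.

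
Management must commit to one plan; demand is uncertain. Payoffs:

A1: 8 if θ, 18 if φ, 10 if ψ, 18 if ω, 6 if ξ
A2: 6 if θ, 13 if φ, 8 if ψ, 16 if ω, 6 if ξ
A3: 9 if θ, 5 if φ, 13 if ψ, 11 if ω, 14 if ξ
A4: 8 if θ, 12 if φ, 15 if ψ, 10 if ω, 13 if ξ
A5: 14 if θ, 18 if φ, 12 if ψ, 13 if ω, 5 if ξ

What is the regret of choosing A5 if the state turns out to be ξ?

Best payoff under ξ is 14.
Regret = 14 − 5 = 9.

9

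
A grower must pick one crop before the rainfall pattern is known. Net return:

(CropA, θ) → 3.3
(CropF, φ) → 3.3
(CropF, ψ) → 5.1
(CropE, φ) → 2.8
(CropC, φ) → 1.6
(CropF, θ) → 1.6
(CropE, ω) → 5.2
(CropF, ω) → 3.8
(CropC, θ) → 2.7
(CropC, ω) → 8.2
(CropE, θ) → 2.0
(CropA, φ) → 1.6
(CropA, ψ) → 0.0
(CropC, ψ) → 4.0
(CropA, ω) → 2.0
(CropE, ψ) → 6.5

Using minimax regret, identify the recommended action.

CropC

Column bests: θ=3.3, φ=3.3, ψ=6.5, ω=8.2.
CropA regrets: 0.0, 1.7, 6.5, 6.2 → max 6.5
CropC regrets: 0.6, 1.7, 2.5, 0.0 → max 2.5
CropF regrets: 1.7, 0.0, 1.4, 4.4 → max 4.4
CropE regrets: 1.3, 0.5, 0.0, 3.0 → max 3.0
Smallest max regret = 2.5 → CropC.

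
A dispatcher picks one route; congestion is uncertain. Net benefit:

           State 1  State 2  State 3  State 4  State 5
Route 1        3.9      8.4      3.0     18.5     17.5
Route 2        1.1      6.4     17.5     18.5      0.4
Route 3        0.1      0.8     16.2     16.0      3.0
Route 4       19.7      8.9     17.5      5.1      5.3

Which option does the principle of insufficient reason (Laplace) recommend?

Route 4

Row averages: Route 1=10.26, Route 2=8.78, Route 3=7.22, Route 4=11.3
Highest average = 11.3 → Route 4.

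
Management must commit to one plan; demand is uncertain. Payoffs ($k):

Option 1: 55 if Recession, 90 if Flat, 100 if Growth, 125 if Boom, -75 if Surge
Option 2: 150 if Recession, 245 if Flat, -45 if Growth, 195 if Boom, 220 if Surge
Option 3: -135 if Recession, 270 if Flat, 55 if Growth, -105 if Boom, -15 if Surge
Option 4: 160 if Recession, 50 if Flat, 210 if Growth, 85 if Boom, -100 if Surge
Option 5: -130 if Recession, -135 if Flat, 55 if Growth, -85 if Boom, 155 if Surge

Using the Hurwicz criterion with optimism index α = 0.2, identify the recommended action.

Option 2

Option 1: 0.2·125 + 0.8·(-75) = -35
Option 2: 0.2·245 + 0.8·(-45) = 13
Option 3: 0.2·270 + 0.8·(-135) = -54
Option 4: 0.2·210 + 0.8·(-100) = -38
Option 5: 0.2·155 + 0.8·(-135) = -77
Highest Hurwicz score = 13 → Option 2.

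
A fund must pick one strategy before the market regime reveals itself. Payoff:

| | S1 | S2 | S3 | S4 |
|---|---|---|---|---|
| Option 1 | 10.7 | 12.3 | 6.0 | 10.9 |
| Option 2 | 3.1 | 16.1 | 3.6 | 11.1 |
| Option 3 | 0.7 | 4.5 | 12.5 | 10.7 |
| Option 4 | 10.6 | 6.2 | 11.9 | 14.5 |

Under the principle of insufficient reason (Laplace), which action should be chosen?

Row averages: Option 1=9.975, Option 2=8.475, Option 3=7.1, Option 4=10.8
Highest average = 10.8 → Option 4.

Option 4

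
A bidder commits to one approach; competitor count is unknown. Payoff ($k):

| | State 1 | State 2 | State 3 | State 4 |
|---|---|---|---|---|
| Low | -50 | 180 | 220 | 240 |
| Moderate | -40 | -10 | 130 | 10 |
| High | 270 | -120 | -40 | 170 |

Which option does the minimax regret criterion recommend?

Column bests: State 1=270, State 2=180, State 3=220, State 4=240.
Low regrets: 320, 0, 0, 0 → max 320
Moderate regrets: 310, 190, 90, 230 → max 310
High regrets: 0, 300, 260, 70 → max 300
Smallest max regret = 300 → High.

High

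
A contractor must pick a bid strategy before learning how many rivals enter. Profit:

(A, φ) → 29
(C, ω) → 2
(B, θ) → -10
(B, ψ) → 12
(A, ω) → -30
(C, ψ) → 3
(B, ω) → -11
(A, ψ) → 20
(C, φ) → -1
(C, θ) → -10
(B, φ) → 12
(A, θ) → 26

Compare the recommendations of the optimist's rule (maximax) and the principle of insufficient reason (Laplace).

maximax → A; laplace → A (agree)

Row maxima: A=29, B=12, C=3
Best best-case = 29 → A.
Row averages: A=11.25, B=0.75, C=-1.5
Highest average = 11.25 → A.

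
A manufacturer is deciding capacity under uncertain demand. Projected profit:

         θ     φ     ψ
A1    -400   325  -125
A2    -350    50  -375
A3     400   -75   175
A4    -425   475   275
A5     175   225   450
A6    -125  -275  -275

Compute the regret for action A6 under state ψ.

725

Best payoff under ψ is 450.
Regret = 450 − (-275) = 725.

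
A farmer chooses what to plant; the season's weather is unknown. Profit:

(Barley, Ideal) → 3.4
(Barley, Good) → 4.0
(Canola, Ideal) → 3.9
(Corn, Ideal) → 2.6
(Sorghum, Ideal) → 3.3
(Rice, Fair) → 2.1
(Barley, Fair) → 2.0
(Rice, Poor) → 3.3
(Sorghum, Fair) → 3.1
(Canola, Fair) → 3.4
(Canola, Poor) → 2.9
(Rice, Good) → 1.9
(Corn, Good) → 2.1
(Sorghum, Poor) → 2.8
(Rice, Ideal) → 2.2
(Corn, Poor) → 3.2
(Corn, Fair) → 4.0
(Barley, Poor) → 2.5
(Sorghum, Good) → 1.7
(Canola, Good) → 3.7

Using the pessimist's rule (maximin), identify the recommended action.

Canola

Row minima: Canola=2.9, Sorghum=1.7, Rice=1.9, Barley=2.0, Corn=2.1
Best worst-case = 2.9 → Canola.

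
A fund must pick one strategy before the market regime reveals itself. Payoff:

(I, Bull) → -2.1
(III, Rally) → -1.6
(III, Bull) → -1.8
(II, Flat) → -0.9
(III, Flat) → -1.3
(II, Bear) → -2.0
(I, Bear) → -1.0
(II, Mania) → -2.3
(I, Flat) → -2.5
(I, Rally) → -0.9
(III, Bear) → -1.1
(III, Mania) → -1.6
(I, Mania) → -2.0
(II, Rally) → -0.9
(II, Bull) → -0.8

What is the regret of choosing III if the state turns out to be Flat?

Best payoff under Flat is -0.9.
Regret = -0.9 − (-1.3) = 0.4.

0.4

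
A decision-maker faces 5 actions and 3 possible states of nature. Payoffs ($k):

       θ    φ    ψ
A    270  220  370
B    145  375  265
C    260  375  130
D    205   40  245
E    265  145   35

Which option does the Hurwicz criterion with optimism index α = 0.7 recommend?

A: 0.7·370 + 0.3·220 = 325
B: 0.7·375 + 0.3·145 = 306
C: 0.7·375 + 0.3·130 = 301.5
D: 0.7·245 + 0.3·40 = 183.5
E: 0.7·265 + 0.3·35 = 196
Highest Hurwicz score = 325 → A.

A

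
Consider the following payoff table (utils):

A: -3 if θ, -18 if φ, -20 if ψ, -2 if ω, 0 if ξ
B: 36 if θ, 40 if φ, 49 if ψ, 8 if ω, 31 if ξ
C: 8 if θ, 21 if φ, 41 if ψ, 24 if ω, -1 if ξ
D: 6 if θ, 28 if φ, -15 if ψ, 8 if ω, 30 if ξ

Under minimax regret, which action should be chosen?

Column bests: θ=36, φ=40, ψ=49, ω=24, ξ=31.
A regrets: 39, 58, 69, 26, 31 → max 69
B regrets: 0, 0, 0, 16, 0 → max 16
C regrets: 28, 19, 8, 0, 32 → max 32
D regrets: 30, 12, 64, 16, 1 → max 64
Smallest max regret = 16 → B.

B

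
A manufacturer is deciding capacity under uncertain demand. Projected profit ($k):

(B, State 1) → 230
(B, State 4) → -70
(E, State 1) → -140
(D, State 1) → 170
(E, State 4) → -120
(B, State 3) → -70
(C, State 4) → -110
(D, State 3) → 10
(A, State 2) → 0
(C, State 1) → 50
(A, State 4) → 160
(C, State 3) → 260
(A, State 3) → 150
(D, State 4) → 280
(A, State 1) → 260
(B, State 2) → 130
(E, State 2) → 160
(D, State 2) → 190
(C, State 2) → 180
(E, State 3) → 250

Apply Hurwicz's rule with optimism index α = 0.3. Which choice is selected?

A: 0.3·260 + 0.7·0 = 78
B: 0.3·230 + 0.7·(-70) = 20
C: 0.3·260 + 0.7·(-110) = 1
D: 0.3·280 + 0.7·10 = 91
E: 0.3·250 + 0.7·(-140) = -23
Highest Hurwicz score = 91 → D.

D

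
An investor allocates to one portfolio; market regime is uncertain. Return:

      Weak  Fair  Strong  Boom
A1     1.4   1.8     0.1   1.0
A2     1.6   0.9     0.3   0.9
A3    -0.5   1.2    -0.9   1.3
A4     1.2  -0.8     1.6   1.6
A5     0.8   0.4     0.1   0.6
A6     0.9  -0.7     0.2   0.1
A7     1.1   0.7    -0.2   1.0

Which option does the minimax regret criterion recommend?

Column bests: Weak=1.6, Fair=1.8, Strong=1.6, Boom=1.6.
A1 regrets: 0.2, 0.0, 1.5, 0.6 → max 1.5
A2 regrets: 0.0, 0.9, 1.3, 0.7 → max 1.3
A3 regrets: 2.1, 0.6, 2.5, 0.3 → max 2.5
A4 regrets: 0.4, 2.6, 0.0, 0.0 → max 2.6
A5 regrets: 0.8, 1.4, 1.5, 1.0 → max 1.5
A6 regrets: 0.7, 2.5, 1.4, 1.5 → max 2.5
A7 regrets: 0.5, 1.1, 1.8, 0.6 → max 1.8
Smallest max regret = 1.3 → A2.

A2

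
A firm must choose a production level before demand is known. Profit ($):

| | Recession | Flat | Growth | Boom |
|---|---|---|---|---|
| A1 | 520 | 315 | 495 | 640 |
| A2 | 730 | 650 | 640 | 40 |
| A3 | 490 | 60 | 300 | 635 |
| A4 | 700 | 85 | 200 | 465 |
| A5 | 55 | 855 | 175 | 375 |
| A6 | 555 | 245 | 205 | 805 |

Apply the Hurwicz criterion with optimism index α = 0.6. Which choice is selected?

A1: 0.6·640 + 0.4·315 = 510
A2: 0.6·730 + 0.4·40 = 454
A3: 0.6·635 + 0.4·60 = 405
A4: 0.6·700 + 0.4·85 = 454
A5: 0.6·855 + 0.4·55 = 535
A6: 0.6·805 + 0.4·205 = 565
Highest Hurwicz score = 565 → A6.

A6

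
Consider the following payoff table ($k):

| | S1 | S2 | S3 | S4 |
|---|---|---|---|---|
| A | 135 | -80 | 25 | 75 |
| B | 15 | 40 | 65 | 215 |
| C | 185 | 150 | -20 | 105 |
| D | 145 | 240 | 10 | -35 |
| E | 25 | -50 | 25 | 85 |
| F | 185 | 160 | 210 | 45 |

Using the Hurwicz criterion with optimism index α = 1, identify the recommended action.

A: 1·135 + 0·(-80) = 135
B: 1·215 + 0·15 = 215
C: 1·185 + 0·(-20) = 185
D: 1·240 + 0·(-35) = 240
E: 1·85 + 0·(-50) = 85
F: 1·210 + 0·45 = 210
Highest Hurwicz score = 240 → D.

D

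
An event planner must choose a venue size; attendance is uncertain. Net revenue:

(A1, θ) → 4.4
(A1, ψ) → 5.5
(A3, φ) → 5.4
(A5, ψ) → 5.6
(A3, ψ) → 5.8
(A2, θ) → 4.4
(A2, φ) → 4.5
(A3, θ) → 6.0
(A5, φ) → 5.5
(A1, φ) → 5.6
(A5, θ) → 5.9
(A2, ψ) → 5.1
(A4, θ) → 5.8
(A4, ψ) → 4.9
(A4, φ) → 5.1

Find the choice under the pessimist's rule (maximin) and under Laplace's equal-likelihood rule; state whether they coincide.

Row minima: A1=4.4, A2=4.4, A3=5.4, A4=4.9, A5=5.5
Best worst-case = 5.5 → A5.
Row averages: A1=31/6, A2=14/3, A3=86/15, A4=79/15, A5=17/3
Highest average = 86/15 → A3.

maximin → A5; laplace → A3 (disagree)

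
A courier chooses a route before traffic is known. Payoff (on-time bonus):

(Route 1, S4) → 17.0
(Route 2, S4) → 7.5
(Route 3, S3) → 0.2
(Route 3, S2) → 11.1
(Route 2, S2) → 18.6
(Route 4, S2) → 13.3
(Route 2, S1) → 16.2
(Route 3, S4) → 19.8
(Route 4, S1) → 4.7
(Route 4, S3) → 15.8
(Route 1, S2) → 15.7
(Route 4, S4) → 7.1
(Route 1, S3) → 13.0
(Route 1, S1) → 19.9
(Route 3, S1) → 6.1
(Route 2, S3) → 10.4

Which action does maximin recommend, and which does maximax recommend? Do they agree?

Row minima: Route 1=13.0, Route 2=7.5, Route 3=0.2, Route 4=4.7
Best worst-case = 13.0 → Route 1.
Row maxima: Route 1=19.9, Route 2=18.6, Route 3=19.8, Route 4=15.8
Best best-case = 19.9 → Route 1.

maximin → Route 1; maximax → Route 1 (agree)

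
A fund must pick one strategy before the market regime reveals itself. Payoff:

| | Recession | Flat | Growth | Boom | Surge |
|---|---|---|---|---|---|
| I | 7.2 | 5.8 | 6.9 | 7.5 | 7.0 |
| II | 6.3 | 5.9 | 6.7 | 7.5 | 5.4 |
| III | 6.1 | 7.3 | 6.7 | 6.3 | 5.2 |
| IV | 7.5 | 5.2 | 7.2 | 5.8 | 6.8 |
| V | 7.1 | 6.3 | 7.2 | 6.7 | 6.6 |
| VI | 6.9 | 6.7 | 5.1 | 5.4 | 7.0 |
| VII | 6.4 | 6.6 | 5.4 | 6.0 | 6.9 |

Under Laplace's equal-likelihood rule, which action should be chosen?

Row averages: I=6.88, II=6.36, III=6.32, IV=6.5, V=6.78, VI=6.22, VII=6.26
Highest average = 6.88 → I.

I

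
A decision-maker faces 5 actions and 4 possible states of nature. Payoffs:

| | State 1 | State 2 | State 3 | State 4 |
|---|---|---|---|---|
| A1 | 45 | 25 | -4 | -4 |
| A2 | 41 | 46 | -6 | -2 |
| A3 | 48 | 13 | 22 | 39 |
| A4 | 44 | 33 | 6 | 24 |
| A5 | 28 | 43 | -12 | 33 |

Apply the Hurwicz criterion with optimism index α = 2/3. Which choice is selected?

A1: 2/3·45 + 1/3·(-4) = 86/3
A2: 2/3·46 + 1/3·(-6) = 86/3
A3: 2/3·48 + 1/3·13 = 109/3
A4: 2/3·44 + 1/3·6 = 94/3
A5: 2/3·43 + 1/3·(-12) = 74/3
Highest Hurwicz score = 109/3 → A3.

A3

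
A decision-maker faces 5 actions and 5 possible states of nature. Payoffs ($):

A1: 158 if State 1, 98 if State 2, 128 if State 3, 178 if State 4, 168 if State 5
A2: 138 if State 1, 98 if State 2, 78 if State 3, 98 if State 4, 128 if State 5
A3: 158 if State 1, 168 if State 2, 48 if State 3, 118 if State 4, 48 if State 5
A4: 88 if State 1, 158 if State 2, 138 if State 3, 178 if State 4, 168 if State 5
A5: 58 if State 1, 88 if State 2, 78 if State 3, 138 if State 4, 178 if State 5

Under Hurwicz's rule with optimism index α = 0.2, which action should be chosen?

A1

A1: 0.2·178 + 0.8·98 = 114
A2: 0.2·138 + 0.8·78 = 90
A3: 0.2·168 + 0.8·48 = 72
A4: 0.2·178 + 0.8·88 = 106
A5: 0.2·178 + 0.8·58 = 82
Highest Hurwicz score = 114 → A1.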